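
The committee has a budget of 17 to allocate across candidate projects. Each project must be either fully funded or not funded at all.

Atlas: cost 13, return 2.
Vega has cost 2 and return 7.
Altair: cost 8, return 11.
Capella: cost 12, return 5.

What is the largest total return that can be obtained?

Treat it as a binary knapsack problem.
Take Vega and Altair: cost 2 + 8 = 10 ≤ 17, return 7 + 11 = 18.
No other feasible combination does better.

18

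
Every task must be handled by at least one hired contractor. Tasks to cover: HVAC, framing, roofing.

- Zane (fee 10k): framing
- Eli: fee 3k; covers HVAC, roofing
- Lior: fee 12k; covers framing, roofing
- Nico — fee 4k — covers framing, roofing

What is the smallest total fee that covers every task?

Choose Eli and Nico: together they cover HVAC, framing, roofing — every task.
Total fee: 3 + 4 = 7.
No cover costs less than 7.

7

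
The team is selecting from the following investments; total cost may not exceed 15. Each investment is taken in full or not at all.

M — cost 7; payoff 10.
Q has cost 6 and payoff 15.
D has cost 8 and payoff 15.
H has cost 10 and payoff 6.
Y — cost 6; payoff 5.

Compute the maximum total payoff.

30

Allowing fractional choices, the relaxed optimum would be about 31.4, but investments are indivisible.
M + Q: cost 7 + 6 = 13 ≤ 15, payoff 10 + 15 = 25.
Q + D: cost 6 + 8 = 14 ≤ 15, payoff 15 + 15 = 30.
Best is Q and D with total payoff 30.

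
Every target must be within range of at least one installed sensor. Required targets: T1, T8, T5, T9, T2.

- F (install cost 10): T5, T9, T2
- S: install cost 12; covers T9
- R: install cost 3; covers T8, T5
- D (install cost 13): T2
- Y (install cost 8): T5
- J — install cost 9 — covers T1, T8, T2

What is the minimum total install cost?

19

The greedy cost-per-new-target heuristic would pick R, J, and F for 22, but a cheaper cover exists.
Choose F and J: together they cover T1, T8, T5, T9, T2 — every target.
Total install cost: 10 + 9 = 19.
No cover costs less than 19.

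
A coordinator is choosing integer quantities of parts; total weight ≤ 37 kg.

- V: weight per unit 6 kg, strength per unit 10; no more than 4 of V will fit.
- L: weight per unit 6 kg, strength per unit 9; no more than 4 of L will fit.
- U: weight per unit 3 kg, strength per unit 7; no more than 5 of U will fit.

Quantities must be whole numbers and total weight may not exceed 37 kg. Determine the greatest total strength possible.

This is a bounded integer knapsack.
U has the best ratio (7/3); taking only U gives at most 5×7 = 35 (stopped by the supply cap of 5).
Mixing does better — 4×V and 4×U: weight 36 ≤ 37, strength 4·10 + 4·7 = 68.

68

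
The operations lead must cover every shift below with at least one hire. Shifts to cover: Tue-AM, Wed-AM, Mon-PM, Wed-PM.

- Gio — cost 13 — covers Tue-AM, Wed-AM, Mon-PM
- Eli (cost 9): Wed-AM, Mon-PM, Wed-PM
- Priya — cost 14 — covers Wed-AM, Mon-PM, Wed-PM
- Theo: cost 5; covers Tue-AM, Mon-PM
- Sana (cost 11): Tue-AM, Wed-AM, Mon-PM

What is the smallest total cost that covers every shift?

14

This is an integer covering problem.
Choose Eli and Theo: together they cover Tue-AM, Wed-AM, Mon-PM, Wed-PM — every shift.
Total cost: 9 + 5 = 14.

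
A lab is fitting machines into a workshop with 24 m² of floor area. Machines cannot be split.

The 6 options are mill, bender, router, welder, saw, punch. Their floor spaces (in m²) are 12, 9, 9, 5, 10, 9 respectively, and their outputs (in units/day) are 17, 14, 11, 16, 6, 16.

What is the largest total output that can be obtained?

46

Allowing fractional choices, the relaxed optimum would be about 47.4, but machines are indivisible.
bender + router + welder: floor space 9 + 9 + 5 = 23 ≤ 24, output 14 + 11 + 16 = 41.
router + welder + punch: floor space 9 + 5 + 9 = 23 ≤ 24, output 11 + 16 + 16 = 43.
bender + welder + punch: floor space 9 + 5 + 9 = 23 ≤ 24, output 14 + 16 + 16 = 46.
Best is bender, welder, and punch with total output 46.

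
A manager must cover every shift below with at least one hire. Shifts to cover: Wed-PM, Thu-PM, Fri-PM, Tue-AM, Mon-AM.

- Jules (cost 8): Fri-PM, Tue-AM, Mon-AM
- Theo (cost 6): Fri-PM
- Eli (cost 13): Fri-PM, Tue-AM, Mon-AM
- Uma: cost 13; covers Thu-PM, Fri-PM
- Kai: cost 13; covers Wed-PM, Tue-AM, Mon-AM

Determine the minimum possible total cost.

This is a weighted set-cover instance.
The greedy cost-per-new-shift heuristic would pick Jules, Uma, and Kai for 34, but a cheaper cover exists.
Choose Uma and Kai: together they cover Wed-PM, Thu-PM, Fri-PM, Tue-AM, Mon-AM — every shift.
Total cost: 13 + 13 = 26.
No cover costs less than 26.

26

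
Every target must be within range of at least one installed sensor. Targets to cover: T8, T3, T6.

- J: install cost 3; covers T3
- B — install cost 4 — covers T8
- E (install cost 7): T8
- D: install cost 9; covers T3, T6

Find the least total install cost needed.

Choose B and D: together they cover T8, T3, T6 — every target.
Total install cost: 4 + 9 = 13.

13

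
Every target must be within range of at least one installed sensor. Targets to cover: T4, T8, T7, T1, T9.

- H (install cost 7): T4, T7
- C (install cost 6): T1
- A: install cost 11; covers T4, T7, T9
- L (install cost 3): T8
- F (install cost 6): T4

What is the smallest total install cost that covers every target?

20

The greedy cost-per-new-target heuristic would pick L, H, C, and A for 27, but a cheaper cover exists.
Choose C, A, and L: together they cover T4, T8, T7, T1, T9 — every target.
Total install cost: 6 + 11 + 3 = 20.
No cover costs less than 20.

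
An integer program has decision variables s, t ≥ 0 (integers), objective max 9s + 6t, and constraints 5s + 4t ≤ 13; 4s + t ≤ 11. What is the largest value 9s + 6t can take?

21

The continuous relaxation peaks at (2.6, 0) with value 23.40; rounding to a feasible lattice point costs some objective.
(s,t)=(1,2): 5·1+4·2=13≤13, 4·1+1·2=6≤11, objective 21.
(s,t)=(0,3): 5·0+4·3=12≤13, 4·0+1·3=3≤11, objective 18.
(s,t)=(2,0): 5·2+4·0=10≤13, 4·2+1·0=8≤11, objective 18.
(s,t)=(1,1): 5·1+4·1=9≤13, 4·1+1·1=5≤11, objective 15.
Maximum is 21 at (s,t)=(1,2).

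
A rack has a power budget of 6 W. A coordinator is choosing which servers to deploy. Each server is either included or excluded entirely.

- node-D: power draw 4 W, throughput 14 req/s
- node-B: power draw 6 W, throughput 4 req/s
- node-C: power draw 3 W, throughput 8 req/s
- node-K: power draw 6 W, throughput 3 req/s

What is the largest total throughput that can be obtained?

Take node-D: power draw 4 ≤ 6, throughput 14.
No other feasible combination does better.

14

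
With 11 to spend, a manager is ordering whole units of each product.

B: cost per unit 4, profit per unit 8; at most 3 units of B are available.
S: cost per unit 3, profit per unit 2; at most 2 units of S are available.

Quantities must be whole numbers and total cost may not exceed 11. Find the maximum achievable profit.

18

This is a bounded integer knapsack.
2×B: cost 8 ≤ 11, profit 2·8 = 16.
2×B and 1×S: cost 11 ≤ 11, profit 2·8 + 1·2 = 18.
Best is 18.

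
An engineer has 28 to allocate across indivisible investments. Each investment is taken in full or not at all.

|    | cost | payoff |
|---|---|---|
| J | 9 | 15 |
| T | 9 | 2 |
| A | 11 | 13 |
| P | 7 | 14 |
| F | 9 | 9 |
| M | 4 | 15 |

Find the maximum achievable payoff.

This is a 0-1 knapsack instance.
Take J, P, and M: cost 9 + 7 + 4 = 20 ≤ 28, payoff 15 + 14 + 15 = 44.
No other feasible combination does better.

44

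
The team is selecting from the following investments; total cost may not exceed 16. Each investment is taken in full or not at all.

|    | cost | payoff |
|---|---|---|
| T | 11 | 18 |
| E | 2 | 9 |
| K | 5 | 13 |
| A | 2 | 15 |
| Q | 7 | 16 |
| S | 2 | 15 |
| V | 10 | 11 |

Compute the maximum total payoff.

59

This is a 0-1 knapsack instance.
K + A + Q + S: cost 5 + 2 + 7 + 2 = 16 ≤ 16, payoff 13 + 15 + 16 + 15 = 59.
E + A + Q + S: cost 2 + 2 + 7 + 2 = 13 ≤ 16, payoff 9 + 15 + 16 + 15 = 55.
Best is K, A, Q, and S with total payoff 59.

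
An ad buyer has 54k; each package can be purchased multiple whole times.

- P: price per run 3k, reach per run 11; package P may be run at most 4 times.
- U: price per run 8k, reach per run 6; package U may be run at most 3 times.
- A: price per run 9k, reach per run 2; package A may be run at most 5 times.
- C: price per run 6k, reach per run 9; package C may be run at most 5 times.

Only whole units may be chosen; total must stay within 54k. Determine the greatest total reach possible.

95

P has the best ratio (11/3); taking only P gives at most 4×11 = 44 (stopped by the supply cap of 4).
Mixing does better — 4×P, 1×U, and 5×C: price 50 ≤ 54, reach 4·11 + 1·6 + 5·9 = 95.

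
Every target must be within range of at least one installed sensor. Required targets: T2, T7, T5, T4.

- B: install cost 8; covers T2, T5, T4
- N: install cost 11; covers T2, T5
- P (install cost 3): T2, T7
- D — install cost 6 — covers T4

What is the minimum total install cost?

11

Choose B and P: together they cover T2, T7, T5, T4 — every target.
Total install cost: 8 + 3 = 11.
No cover costs less than 11.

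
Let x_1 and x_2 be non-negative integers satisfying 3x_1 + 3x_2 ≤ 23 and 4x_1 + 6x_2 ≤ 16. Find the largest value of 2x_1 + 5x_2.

Relaxing integrality, the LP optimum is 13.33 at (x_1,x_2) = (0, 2.67), which is not an integer point.
(x_1,x_2)=(1,2): 3·1+3·2=9≤23, 4·1+6·2=16≤16, objective 12.
(x_1,x_2)=(0,2): 3·0+3·2=6≤23, 4·0+6·2=12≤16, objective 10.
(x_1,x_2)=(2,1): 3·2+3·1=9≤23, 4·2+6·1=14≤16, objective 9.
Maximum is 12 at (x_1,x_2)=(1,2).

12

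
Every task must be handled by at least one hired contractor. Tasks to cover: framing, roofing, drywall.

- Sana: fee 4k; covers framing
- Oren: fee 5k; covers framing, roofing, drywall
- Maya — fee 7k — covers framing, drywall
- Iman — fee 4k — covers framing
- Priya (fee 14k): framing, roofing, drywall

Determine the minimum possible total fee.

Oren alone covers framing, roofing, drywall — every task.
Total fee: 5.

5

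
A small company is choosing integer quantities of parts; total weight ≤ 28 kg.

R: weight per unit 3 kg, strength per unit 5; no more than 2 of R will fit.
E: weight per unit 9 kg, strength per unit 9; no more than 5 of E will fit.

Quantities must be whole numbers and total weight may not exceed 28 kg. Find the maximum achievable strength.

28

R has the best ratio (5/3); taking only R gives at most 2×5 = 10 (stopped by the supply cap of 2).
Mixing does better — 2×R and 2×E: weight 24 ≤ 28, strength 2·5 + 2·9 = 28.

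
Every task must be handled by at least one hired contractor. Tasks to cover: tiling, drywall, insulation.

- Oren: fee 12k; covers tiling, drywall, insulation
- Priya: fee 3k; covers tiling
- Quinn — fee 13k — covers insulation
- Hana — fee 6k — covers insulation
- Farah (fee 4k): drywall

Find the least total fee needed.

This is a weighted set-cover instance.
The greedy cost-per-new-task heuristic would pick Priya, Farah, and Hana for 13, but a cheaper cover exists.
Oren alone covers tiling, drywall, insulation — every task.
Total fee: 12.
No cover costs less than 12.

12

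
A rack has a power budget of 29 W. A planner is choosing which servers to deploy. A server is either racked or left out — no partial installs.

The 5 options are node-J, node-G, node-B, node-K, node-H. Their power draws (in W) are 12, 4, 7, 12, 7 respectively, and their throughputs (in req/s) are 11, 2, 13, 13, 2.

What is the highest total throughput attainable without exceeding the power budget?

Allowing fractional choices, the relaxed optimum would be about 35.2, but servers are indivisible.
node-B + node-K: power draw 7 + 12 = 19 ≤ 29, throughput 13 + 13 = 26.
node-B + node-K + node-H: power draw 7 + 12 + 7 = 26 ≤ 29, throughput 13 + 13 + 2 = 28.
node-G + node-B + node-K: power draw 4 + 7 + 12 = 23 ≤ 29, throughput 2 + 13 + 13 = 28.
The maximum throughput is 28; one optimal choice is node-G, node-B, and node-K.

28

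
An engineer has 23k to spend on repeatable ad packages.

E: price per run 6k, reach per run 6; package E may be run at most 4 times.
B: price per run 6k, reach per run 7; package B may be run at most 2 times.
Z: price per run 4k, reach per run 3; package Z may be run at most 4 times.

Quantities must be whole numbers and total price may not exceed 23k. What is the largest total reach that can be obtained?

23

B has the best ratio (7/6); taking only B gives at most 2×7 = 14 (stopped by the supply cap of 2).
Mixing does better — 1×E, 2×B, and 1×Z: price 22 ≤ 23, reach 1·6 + 2·7 + 1·3 = 23.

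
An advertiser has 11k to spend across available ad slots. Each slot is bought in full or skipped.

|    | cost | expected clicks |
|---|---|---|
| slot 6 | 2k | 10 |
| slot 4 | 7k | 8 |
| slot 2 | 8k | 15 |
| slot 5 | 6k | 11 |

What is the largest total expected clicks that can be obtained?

Allowing fractional choices, the relaxed optimum would be about 26.8, but ad slots are indivisible.
slot 6 + slot 5: cost 2 + 6 = 8 ≤ 11, expected clicks 10 + 11 = 21.
slot 6 + slot 2: cost 2 + 8 = 10 ≤ 11, expected clicks 10 + 15 = 25.
slot 6 + slot 4: cost 2 + 7 = 9 ≤ 11, expected clicks 10 + 8 = 18.
Best is slot 6 and slot 2 with total expected clicks 25.

25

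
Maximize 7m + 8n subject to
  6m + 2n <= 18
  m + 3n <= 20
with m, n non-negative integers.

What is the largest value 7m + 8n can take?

55

The continuous relaxation peaks at (0.875, 6.38) with value 57.12; rounding to a feasible lattice point costs some objective.
(m,n)=(1,6): 6·1+2·6=18≤18, 1·1+3·6=19≤20, objective 55.
(m,n)=(0,6): 6·0+2·6=12≤18, 1·0+3·6=18≤20, objective 48.
(m,n)=(1,5): 6·1+2·5=16≤18, 1·1+3·5=16≤20, objective 47.
(m,n)=(0,5): 6·0+2·5=10≤18, 1·0+3·5=15≤20, objective 40.
The best lattice point is (1,6), giving 55.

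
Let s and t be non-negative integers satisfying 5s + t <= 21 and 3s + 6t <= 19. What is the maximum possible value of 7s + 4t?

32

Relaxing integrality, the LP optimum is 32.48 at (s,t) = (3.96, 1.19), which is not an integer point.
(s,t)=(4,1): 5·4+1·1=21≤21, 3·4+6·1=18≤19, objective 32.
(s,t)=(4,0): 5·4+1·0=20≤21, 3·4+6·0=12≤19, objective 28.
(s,t)=(3,1): 5·3+1·1=16≤21, 3·3+6·1=15≤19, objective 25.
No feasible integer point exceeds 32.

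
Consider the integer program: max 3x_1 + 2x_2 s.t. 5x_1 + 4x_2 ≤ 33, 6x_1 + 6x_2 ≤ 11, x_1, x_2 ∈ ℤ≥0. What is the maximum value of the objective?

3

The continuous relaxation peaks at (1.83, 0) with value 5.50; rounding to a feasible lattice point costs some objective.
(x_1,x_2)=(1,0): 5·1+4·0=5≤33, 6·1+6·0=6≤11, objective 3.
(x_1,x_2)=(0,1): 5·0+4·1=4≤33, 6·0+6·1=6≤11, objective 2.
(x_1,x_2)=(0,0): 5·0+4·0=0≤33, 6·0+6·0=0≤11, objective 0.
No feasible integer point exceeds 3.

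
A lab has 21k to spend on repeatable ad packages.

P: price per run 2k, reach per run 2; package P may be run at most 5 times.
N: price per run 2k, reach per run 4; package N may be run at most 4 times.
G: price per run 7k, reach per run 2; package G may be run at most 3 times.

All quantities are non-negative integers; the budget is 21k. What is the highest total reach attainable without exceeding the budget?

Take 5×P and 4×N: price 18 ≤ 21, reach 5·2 + 4·4 = 26.
N has the best ratio (4/2) and is taken to its limit of 4; remaining capacity is filled optimally with the others.

26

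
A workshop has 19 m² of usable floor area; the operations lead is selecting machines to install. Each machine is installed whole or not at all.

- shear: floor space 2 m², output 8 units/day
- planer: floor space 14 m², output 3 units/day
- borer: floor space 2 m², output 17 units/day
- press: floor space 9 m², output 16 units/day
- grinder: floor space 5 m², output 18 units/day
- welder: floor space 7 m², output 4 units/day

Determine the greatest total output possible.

59

This is an integer program with binary decision variables.
Allowing fractional choices, the relaxed optimum would be about 59.6, but machines are indivisible.
shear + borer + press + grinder: floor space 2 + 2 + 9 + 5 = 18 ≤ 19, output 8 + 17 + 16 + 18 = 59.
borer + press + grinder: floor space 2 + 9 + 5 = 16 ≤ 19, output 17 + 16 + 18 = 51.
shear + borer + grinder + welder: floor space 2 + 2 + 5 + 7 = 16 ≤ 19, output 8 + 17 + 18 + 4 = 47.
Best is shear, borer, press, and grinder with total output 59.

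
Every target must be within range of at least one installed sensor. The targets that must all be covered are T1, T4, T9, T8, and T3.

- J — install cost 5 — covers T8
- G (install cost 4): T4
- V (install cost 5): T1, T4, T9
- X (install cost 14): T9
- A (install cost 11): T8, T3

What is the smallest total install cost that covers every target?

The greedy cost-per-new-target heuristic would pick V, J, and A for 21, but a cheaper cover exists.
Choose V and A: together they cover T1, T4, T9, T8, T3 — every target.
Total install cost: 5 + 11 = 16.
No cover costs less than 16.

16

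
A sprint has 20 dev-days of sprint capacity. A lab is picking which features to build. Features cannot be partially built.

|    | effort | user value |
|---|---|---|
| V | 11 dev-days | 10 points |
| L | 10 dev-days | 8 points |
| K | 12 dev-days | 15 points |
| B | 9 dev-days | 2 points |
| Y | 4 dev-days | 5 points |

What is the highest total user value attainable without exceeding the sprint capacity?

Allowing fractional choices, the relaxed optimum would be about 23.6, but features are indivisible.
V + Y: effort 11 + 4 = 15 ≤ 20, user value 10 + 5 = 15.
K: effort 12 ≤ 20, user value 15.
K + Y: effort 12 + 4 = 16 ≤ 20, user value 15 + 5 = 20.
Best is K and Y with total user value 20.

20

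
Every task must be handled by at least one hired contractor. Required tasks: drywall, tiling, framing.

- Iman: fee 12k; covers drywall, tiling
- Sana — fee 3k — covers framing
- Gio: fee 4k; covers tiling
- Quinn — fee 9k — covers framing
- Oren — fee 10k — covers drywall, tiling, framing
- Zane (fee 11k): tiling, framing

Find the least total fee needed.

10

The greedy cost-per-new-task heuristic would pick Sana, Gio, and Oren for 17, but a cheaper cover exists.
Oren alone covers drywall, tiling, framing — every task.
Total fee: 10.
No cover costs less than 10.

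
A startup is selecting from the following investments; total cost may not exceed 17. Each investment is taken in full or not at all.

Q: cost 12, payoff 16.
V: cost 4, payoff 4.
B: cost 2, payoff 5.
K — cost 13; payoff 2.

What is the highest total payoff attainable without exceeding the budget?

Allowing fractional choices, the relaxed optimum would be about 24.0, but investments are indivisible.
Q + V: cost 12 + 4 = 16 ≤ 17, payoff 16 + 4 = 20.
Q + B: cost 12 + 2 = 14 ≤ 17, payoff 16 + 5 = 21.
Best is Q and B with total payoff 21.

21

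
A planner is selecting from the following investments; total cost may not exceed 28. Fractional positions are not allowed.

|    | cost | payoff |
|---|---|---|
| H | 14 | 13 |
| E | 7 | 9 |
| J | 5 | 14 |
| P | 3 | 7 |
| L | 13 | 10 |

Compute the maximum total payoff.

40

Allowing fractional choices, the relaxed optimum would be about 42.1, but investments are indivisible.
E + J + P + L: cost 7 + 5 + 3 + 13 = 28 ≤ 28, payoff 9 + 14 + 7 + 10 = 40.
H + E + J: cost 14 + 7 + 5 = 26 ≤ 28, payoff 13 + 9 + 14 = 36.
Best is E, J, P, and L with total payoff 40.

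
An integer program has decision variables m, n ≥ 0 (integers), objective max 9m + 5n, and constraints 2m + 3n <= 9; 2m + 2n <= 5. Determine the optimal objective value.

18

Relaxing integrality, the LP optimum is 22.50 at (m,n) = (2.5, 0), which is not an integer point.
(m,n)=(2,0): 2·2+3·0=4≤9, 2·2+2·0=4≤5, objective 18.
(m,n)=(1,1): 2·1+3·1=5≤9, 2·1+2·1=4≤5, objective 14.
(m,n)=(1,0): 2·1+3·0=2≤9, 2·1+2·0=2≤5, objective 9.
The best lattice point is (2,0), giving 18.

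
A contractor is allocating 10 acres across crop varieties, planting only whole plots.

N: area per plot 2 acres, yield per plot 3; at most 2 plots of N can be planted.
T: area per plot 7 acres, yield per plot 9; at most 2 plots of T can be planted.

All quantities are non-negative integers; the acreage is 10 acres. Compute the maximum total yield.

N has the best ratio (3/2); taking only N gives at most 2×3 = 6 (stopped by the supply cap of 2).
Mixing does better — 1×N and 1×T: area 9 ≤ 10, yield 1·3 + 1·9 = 12.

12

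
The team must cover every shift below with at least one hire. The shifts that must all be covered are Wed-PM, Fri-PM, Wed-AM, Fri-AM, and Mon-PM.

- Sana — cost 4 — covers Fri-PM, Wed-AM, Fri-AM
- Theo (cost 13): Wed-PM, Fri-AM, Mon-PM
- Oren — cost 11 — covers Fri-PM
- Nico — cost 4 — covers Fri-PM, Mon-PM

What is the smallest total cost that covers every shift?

This is an integer covering problem.
The greedy cost-per-new-shift heuristic would pick Sana, Nico, and Theo for 21, but a cheaper cover exists.
Choose Sana and Theo: together they cover Wed-PM, Fri-PM, Wed-AM, Fri-AM, Mon-PM — every shift.
Total cost: 4 + 13 = 17.
No cover costs less than 17.

17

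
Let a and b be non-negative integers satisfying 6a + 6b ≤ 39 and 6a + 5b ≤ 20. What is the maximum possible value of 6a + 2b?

18

(a,b)=(3,0): 6·3+6·0=18≤39, 6·3+5·0=18≤20, objective 18.
(a,b)=(2,1): 6·2+6·1=18≤39, 6·2+5·1=17≤20, objective 14.
(a,b)=(2,0): 6·2+6·0=12≤39, 6·2+5·0=12≤20, objective 12.
Maximum is 18 at (a,b)=(3,0).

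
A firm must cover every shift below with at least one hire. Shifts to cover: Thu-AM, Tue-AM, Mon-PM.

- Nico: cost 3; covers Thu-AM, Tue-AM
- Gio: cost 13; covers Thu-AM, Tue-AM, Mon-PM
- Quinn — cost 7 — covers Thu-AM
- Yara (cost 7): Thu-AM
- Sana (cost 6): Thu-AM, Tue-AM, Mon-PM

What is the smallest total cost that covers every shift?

6

Sana alone covers Thu-AM, Tue-AM, Mon-PM — every shift.
Total cost: 6.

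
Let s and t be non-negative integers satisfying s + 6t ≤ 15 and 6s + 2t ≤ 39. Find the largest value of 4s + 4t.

28

(s,t)=(6,1) is feasible, giving 28.
(s,t)=(5,1) is feasible, giving 24.
(s,t)=(6,0) is feasible, giving 24.
(s,t)=(5,0) is feasible, giving 20.
Maximum is 28 at (s,t)=(6,1).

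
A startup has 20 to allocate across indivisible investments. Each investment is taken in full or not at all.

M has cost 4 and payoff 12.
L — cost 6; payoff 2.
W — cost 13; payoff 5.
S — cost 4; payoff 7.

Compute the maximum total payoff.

21

Allowing fractional choices, the relaxed optimum would be about 23.6, but investments are indivisible.
M + S: cost 4 + 4 = 8 ≤ 20, payoff 12 + 7 = 19.
M + L + S: cost 4 + 6 + 4 = 14 ≤ 20, payoff 12 + 2 + 7 = 21.
M + W: cost 4 + 13 = 17 ≤ 20, payoff 12 + 5 = 17.
Best is M, L, and S with total payoff 21.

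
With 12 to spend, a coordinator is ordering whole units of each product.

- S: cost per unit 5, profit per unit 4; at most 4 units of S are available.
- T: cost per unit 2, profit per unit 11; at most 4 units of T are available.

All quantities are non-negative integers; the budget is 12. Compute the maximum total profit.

44

1×S and 3×T: cost 11 ≤ 12, profit 1·4 + 3·11 = 37.
4×T: cost 8 ≤ 12, profit 4·11 = 44.
Best is 44.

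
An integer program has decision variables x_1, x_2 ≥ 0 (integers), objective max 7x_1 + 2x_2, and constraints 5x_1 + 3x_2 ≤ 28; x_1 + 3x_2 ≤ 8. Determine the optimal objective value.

The continuous relaxation peaks at (5.6, 0) with value 39.20; rounding to a feasible lattice point costs some objective.
(x_1,x_2)=(5,1): 5·5+3·1=28≤28, 1·5+3·1=8≤8, objective 37.
(x_1,x_2)=(5,0): 5·5+3·0=25≤28, 1·5+3·0=5≤8, objective 35.
(x_1,x_2)=(4,1): 5·4+3·1=23≤28, 1·4+3·1=7≤8, objective 30.
The best lattice point is (5,1), giving 37.

37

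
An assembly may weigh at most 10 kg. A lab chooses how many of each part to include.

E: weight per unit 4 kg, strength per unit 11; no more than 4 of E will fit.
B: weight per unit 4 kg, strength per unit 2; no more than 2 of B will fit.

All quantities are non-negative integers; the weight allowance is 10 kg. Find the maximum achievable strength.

22

This is a bounded integer knapsack.
2×E: weight 8 ≤ 10, strength 2·11 = 22.
1×E and 1×B: weight 8 ≤ 10, strength 1·11 + 1·2 = 13.
Best is 22.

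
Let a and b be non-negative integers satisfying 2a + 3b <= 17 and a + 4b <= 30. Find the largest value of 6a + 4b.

The continuous relaxation peaks at (8.5, 0) with value 51.00; rounding to a feasible lattice point costs some objective.
(a,b)=(8,0): 2·8+3·0=16≤17, 1·8+4·0=8≤30, objective 48.
(a,b)=(7,1): 2·7+3·1=17≤17, 1·7+4·1=11≤30, objective 46.
The best lattice point is (8,0), giving 48.

48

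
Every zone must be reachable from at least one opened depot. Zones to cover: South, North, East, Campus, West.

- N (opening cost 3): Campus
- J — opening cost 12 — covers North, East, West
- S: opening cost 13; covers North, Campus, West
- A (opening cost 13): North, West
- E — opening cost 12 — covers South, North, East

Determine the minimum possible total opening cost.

25

The greedy cost-per-new-zone heuristic would pick N, J, and E for 27, but a cheaper cover exists.
Choose S and E: together they cover South, North, East, Campus, West — every zone.
Total opening cost: 13 + 12 = 25.
No cover costs less than 25.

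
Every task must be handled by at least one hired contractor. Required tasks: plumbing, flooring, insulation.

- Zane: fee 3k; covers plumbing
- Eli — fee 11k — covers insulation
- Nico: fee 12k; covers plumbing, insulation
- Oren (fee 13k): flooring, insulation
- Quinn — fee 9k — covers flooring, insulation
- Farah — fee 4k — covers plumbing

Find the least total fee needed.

12

Choose Zane and Quinn: together they cover plumbing, flooring, insulation — every task.
Total fee: 3 + 9 = 12.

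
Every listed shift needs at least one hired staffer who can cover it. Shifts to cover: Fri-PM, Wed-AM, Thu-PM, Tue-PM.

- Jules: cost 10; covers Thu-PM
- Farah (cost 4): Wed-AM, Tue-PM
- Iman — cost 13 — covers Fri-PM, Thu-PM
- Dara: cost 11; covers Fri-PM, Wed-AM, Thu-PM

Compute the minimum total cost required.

Choose Farah and Dara: together they cover Fri-PM, Wed-AM, Thu-PM, Tue-PM — every shift.
Total cost: 4 + 11 = 15.
No cover costs less than 15.

15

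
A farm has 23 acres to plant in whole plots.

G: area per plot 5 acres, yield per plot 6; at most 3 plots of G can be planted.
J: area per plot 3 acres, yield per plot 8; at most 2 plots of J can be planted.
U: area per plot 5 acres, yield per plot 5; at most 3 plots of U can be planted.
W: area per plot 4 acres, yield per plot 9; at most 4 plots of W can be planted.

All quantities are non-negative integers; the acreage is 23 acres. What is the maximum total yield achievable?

J has the best ratio (8/3); taking only J gives at most 2×8 = 16 (stopped by the supply cap of 2).
Mixing does better — 2×J and 4×W: area 22 ≤ 23, yield 2·8 + 4·9 = 52.

52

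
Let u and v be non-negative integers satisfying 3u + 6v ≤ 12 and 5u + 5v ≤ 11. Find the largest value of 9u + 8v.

Relaxing integrality, the LP optimum is 19.80 at (u,v) = (2.2, 0), which is not an integer point.
(u,v)=(2,0) is feasible, giving 18.
(u,v)=(1,1) is feasible, giving 17.
Maximum is 18 at (u,v)=(2,0).

18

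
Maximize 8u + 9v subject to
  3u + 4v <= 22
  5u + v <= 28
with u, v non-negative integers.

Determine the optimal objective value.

The continuous relaxation peaks at (5.29, 1.53) with value 56.12; rounding to a feasible lattice point costs some objective.
(u,v)=(2,4): 3·2+4·4=22≤22, 5·2+1·4=14≤28, objective 52.
(u,v)=(3,3): 3·3+4·3=21≤22, 5·3+1·3=18≤28, objective 51.
(u,v)=(4,2): 3·4+4·2=20≤22, 5·4+1·2=22≤28, objective 50.
(u,v)=(5,1): 3·5+4·1=19≤22, 5·5+1·1=26≤28, objective 49.
No feasible integer point exceeds 52.

52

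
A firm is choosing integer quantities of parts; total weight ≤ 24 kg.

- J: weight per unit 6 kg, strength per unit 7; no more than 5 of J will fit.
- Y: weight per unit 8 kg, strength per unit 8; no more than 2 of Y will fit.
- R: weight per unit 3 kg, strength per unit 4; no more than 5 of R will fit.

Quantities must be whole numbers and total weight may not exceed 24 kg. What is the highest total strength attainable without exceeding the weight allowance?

Take 2×J and 4×R: weight 24 ≤ 24, strength 2·7 + 4·4 = 30.
No other integer combination yields more.

30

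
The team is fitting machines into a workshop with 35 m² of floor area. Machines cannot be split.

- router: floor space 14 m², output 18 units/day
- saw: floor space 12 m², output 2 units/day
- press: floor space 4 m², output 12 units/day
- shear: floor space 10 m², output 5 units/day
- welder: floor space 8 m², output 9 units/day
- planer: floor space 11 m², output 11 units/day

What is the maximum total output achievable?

router + press + planer: floor space 14 + 4 + 11 = 29 ≤ 35, output 18 + 12 + 11 = 41.
router + press + welder: floor space 14 + 4 + 8 = 26 ≤ 35, output 18 + 12 + 9 = 39.
Best is router, press, and planer with total output 41.

41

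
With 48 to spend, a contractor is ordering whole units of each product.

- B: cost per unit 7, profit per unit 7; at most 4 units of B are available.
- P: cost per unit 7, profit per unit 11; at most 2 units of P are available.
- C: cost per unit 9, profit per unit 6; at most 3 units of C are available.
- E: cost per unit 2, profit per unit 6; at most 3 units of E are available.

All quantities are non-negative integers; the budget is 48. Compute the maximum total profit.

E has the best ratio (6/2); taking only E gives at most 3×6 = 18 (stopped by the supply cap of 3).
Mixing does better — 4×B, 2×P, and 3×E: cost 48 ≤ 48, profit 4·7 + 2·11 + 3·6 = 68.

68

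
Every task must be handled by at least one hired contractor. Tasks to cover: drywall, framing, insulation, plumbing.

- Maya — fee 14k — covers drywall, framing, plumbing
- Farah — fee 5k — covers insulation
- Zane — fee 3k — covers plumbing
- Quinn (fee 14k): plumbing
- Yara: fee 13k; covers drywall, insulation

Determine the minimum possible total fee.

This is an integer covering problem.
Choose Maya and Farah: together they cover drywall, framing, insulation, plumbing — every task.
Total fee: 14 + 5 = 19.

19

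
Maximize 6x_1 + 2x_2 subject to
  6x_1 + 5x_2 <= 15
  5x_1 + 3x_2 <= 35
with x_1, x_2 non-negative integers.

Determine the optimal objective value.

12

(x_1,x_2)=(2,0) is feasible, giving 12.
(x_1,x_2)=(1,1) is feasible, giving 8.
(x_1,x_2)=(1,0) is feasible, giving 6.
The best lattice point is (2,0), giving 12.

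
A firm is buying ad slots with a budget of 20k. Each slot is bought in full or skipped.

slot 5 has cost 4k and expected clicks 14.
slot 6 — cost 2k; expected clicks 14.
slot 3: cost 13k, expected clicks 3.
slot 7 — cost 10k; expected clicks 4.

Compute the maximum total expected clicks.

32

Allowing fractional choices, the relaxed optimum would be about 32.9, but ad slots are indivisible.
slot 5 + slot 6 + slot 7: cost 4 + 2 + 10 = 16 ≤ 20, expected clicks 14 + 14 + 4 = 32.
slot 5 + slot 6 + slot 3: cost 4 + 2 + 13 = 19 ≤ 20, expected clicks 14 + 14 + 3 = 31.
Best is slot 5, slot 6, and slot 7 with total expected clicks 32.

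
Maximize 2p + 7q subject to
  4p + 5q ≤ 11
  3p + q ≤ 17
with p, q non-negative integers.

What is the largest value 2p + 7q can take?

(p,q)=(0,2): 4·0+5·2=10≤11, 3·0+1·2=2≤17, objective 14.
(p,q)=(1,1): 4·1+5·1=9≤11, 3·1+1·1=4≤17, objective 9.
(p,q)=(0,1): 4·0+5·1=5≤11, 3·0+1·1=1≤17, objective 7.
The best lattice point is (0,2), giving 14.

14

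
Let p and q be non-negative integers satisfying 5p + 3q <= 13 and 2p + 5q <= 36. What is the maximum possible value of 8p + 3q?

(p,q)=(2,1): 5·2+3·1=13≤13, 2·2+5·1=9≤36, objective 19.
(p,q)=(2,0): 5·2+3·0=10≤13, 2·2+5·0=4≤36, objective 16.
The best lattice point is (2,1), giving 19.

19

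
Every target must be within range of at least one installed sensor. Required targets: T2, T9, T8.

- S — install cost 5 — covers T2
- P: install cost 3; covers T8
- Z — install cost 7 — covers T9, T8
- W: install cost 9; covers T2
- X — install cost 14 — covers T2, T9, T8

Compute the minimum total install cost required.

The greedy cost-per-new-target heuristic would pick P, S, and Z for 15, but a cheaper cover exists.
Choose S and Z: together they cover T2, T9, T8 — every target.
Total install cost: 5 + 7 = 12.
No cover costs less than 12.

12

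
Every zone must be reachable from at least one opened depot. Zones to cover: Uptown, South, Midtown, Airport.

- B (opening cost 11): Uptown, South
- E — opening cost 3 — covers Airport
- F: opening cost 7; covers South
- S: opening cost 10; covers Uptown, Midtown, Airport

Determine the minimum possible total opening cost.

17

The greedy cost-per-new-zone heuristic would pick E, S, and F for 20, but a cheaper cover exists.
Choose F and S: together they cover Uptown, South, Midtown, Airport — every zone.
Total opening cost: 7 + 10 = 17.
No cover costs less than 17.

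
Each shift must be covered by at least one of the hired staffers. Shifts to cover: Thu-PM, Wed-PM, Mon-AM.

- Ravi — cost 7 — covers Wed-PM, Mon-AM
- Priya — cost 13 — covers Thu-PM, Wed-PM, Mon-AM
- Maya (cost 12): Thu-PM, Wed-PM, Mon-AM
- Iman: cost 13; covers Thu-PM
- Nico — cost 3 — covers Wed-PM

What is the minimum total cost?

12

The greedy cost-per-new-shift heuristic would pick Nico and Maya for 15, but a cheaper cover exists.
Maya alone covers Thu-PM, Wed-PM, Mon-AM — every shift.
Total cost: 12.
No cover costs less than 12.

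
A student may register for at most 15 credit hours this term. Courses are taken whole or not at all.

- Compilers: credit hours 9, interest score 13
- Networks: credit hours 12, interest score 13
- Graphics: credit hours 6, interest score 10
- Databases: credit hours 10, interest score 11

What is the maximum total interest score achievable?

23

Compilers: credit hours 9 ≤ 15, interest score 13.
Compilers + Graphics: credit hours 9 + 6 = 15 ≤ 15, interest score 13 + 10 = 23.
Best is Compilers and Graphics with total interest score 23.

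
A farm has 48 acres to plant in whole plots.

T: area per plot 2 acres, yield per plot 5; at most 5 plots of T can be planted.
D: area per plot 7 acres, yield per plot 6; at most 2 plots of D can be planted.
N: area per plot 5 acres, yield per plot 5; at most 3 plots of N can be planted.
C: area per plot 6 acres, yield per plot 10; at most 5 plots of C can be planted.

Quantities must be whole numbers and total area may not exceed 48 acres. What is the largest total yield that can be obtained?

81

4×T, 2×N, and 5×C: area 48 ≤ 48, yield 4·5 + 2·5 + 5·10 = 80.
5×T, 1×D, and 5×C: area 47 ≤ 48, yield 5·5 + 1·6 + 5·10 = 81.
Best is 81.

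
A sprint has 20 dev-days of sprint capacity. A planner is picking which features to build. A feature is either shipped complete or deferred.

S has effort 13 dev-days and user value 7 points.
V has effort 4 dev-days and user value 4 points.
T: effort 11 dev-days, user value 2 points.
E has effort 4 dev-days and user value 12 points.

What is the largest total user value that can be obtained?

Take S and E: effort 13 + 4 = 17 ≤ 20, user value 7 + 12 = 19.
No other feasible combination does better.

19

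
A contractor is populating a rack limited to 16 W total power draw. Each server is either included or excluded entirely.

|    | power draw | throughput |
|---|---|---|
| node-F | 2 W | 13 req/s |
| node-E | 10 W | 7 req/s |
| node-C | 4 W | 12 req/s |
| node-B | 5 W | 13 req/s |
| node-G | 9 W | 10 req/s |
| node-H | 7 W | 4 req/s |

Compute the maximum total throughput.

38

node-F + node-B + node-G: power draw 2 + 5 + 9 = 16 ≤ 16, throughput 13 + 13 + 10 = 36.
node-F + node-C + node-B: power draw 2 + 4 + 5 = 11 ≤ 16, throughput 13 + 12 + 13 = 38.
node-F + node-C + node-G: power draw 2 + 4 + 9 = 15 ≤ 16, throughput 13 + 12 + 10 = 35.
Best is node-F, node-C, and node-B with total throughput 38.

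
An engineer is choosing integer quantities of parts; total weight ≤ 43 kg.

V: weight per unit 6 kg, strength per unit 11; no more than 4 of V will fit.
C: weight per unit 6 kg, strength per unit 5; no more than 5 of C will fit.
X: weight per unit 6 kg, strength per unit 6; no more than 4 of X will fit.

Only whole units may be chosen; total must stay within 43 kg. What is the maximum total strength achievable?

This is a bounded integer knapsack.
V has the best ratio (11/6); taking only V gives at most 4×11 = 44 (stopped by the supply cap of 4).
Mixing does better — 4×V and 3×X: weight 42 ≤ 43, strength 4·11 + 3·6 = 62.

62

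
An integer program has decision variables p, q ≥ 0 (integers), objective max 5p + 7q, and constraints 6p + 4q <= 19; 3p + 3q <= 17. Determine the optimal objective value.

(p,q)=(0,4): 6·0+4·4=16≤19, 3·0+3·4=12≤17, objective 28.
(p,q)=(1,3): 6·1+4·3=18≤19, 3·1+3·3=12≤17, objective 26.
(p,q)=(0,3): 6·0+4·3=12≤19, 3·0+3·3=9≤17, objective 21.
Maximum is 28 at (p,q)=(0,4).

28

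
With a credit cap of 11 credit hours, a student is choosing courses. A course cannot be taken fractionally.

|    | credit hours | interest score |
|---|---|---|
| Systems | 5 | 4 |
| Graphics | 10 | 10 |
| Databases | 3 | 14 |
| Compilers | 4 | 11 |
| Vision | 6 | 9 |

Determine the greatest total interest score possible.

25

Allowing fractional choices, the relaxed optimum would be about 31.0, but courses are indivisible.
Databases + Vision: credit hours 3 + 6 = 9 ≤ 11, interest score 14 + 9 = 23.
Databases + Compilers: credit hours 3 + 4 = 7 ≤ 11, interest score 14 + 11 = 25.
Best is Databases and Compilers with total interest score 25.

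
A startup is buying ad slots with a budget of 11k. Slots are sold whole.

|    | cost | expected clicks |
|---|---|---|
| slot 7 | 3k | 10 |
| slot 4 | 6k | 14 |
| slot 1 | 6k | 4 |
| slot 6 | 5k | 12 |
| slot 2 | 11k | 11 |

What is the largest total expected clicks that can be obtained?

Allowing fractional choices, the relaxed optimum would be about 29.0, but ad slots are indivisible.
slot 4 + slot 6: cost 6 + 5 = 11 ≤ 11, expected clicks 14 + 12 = 26.
slot 7 + slot 6: cost 3 + 5 = 8 ≤ 11, expected clicks 10 + 12 = 22.
slot 7 + slot 4: cost 3 + 6 = 9 ≤ 11, expected clicks 10 + 14 = 24.
Best is slot 4 and slot 6 with total expected clicks 26.

26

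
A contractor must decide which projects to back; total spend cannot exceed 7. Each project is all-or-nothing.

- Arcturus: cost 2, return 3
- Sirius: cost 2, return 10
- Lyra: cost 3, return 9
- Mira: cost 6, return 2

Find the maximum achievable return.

22

Treat it as a binary knapsack problem.
Arcturus + Sirius + Lyra: cost 2 + 2 + 3 = 7 ≤ 7, return 3 + 10 + 9 = 22.
Sirius + Lyra: cost 2 + 3 = 5 ≤ 7, return 10 + 9 = 19.
Arcturus + Sirius: cost 2 + 2 = 4 ≤ 7, return 3 + 10 = 13.
Best is Arcturus, Sirius, and Lyra with total return 22.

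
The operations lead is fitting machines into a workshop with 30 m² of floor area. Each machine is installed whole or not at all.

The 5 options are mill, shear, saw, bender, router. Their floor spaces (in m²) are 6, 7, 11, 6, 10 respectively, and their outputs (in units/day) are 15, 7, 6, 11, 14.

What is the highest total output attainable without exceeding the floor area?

47

mill + shear + bender + router: floor space 6 + 7 + 6 + 10 = 29 ≤ 30, output 15 + 7 + 11 + 14 = 47.
mill + shear + saw + bender: floor space 6 + 7 + 11 + 6 = 30 ≤ 30, output 15 + 7 + 6 + 11 = 39.
mill + bender + router: floor space 6 + 6 + 10 = 22 ≤ 30, output 15 + 11 + 14 = 40.
Best is mill, shear, bender, and router with total output 47.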